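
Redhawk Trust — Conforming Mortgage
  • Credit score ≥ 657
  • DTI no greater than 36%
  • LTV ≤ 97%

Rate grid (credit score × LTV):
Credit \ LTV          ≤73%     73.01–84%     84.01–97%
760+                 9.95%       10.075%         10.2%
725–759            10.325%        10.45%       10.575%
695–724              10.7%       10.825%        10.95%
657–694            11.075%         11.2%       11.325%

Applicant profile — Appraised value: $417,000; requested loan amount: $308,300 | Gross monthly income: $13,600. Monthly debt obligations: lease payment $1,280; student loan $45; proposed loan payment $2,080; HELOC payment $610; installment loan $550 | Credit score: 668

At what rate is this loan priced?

11.2%

Credit score 668 ≥ 657; Total monthly debts = (1,280 + 45 + 2,080 + 610 + 550) = 4,565. Debt-to-income = 4,565/13,600 = 33.6% — meets 36% limit
LTV: 308,300 ÷ 417,000 = 73.9%, within 97% cap
Row: 668 falls in 657–694. Column: 73.9% falls in 73.01–84%. Rate = 11.2%.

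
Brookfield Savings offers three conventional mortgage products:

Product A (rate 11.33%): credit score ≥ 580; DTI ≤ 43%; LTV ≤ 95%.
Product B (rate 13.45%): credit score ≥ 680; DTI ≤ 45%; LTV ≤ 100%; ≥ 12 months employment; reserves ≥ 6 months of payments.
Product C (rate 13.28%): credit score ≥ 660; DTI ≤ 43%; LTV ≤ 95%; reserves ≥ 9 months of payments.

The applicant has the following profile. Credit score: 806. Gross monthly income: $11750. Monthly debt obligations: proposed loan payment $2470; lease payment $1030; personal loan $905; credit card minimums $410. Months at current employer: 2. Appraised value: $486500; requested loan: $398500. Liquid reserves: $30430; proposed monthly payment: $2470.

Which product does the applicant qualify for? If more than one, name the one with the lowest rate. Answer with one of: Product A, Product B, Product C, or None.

Product A

Total debts = (2,470 + 1,030 + 905 + 410) = 4,815; DTI = 4,815/11,750 = 41%.
LTV = 398,500/486,500 = 81.9%.
Reserves = 30,430/2,470 = 12.3 months.
Product A: score 806 ≥ 580; DTI 41% ≤ 43%; LTV 81.9% ≤ 95% → qualifies.
Product B: score 806 ≥ 680; DTI 41% ≤ 45%; LTV 81.9% ≤ 100%; employment 2 < 12 mo; reserves 12.3 ≥ 6 mo → does not qualify.
Product C: score 806 ≥ 660; DTI 41% ≤ 43%; LTV 81.9% ≤ 95%; reserves 12.3 ≥ 9 mo → qualifies.
Qualifying: Product A, Product C. Lowest rate is 11.33% → Product A.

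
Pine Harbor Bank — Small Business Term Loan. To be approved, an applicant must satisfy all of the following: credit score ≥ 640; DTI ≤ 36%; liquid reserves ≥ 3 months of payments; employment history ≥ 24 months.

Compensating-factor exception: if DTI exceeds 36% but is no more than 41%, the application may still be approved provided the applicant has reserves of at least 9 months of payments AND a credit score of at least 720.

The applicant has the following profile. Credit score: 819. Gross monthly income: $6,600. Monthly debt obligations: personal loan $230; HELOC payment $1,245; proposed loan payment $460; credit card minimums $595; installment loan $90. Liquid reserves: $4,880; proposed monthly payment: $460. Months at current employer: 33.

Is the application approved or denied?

Approved

Credit score 819 ≥ 640 (meets base)
Total debts = (230 + 1,245 + 460 + 595 + 90) = 2,620. DTI: 2,620 ÷ 6,600 = 39.7%, over the 36% base limit.
Liquid reserves cover 4,880/460 = 10.6 months — ≥ 3 required
Employment 33 ≥ 24 months
DTI 39.7% is within the 36%–41% exception band; checking compensating factors.
Override check — reserves: 10.6 mo (ok); score: 819 (ok).
Both override conditions satisfied; DTI exception granted.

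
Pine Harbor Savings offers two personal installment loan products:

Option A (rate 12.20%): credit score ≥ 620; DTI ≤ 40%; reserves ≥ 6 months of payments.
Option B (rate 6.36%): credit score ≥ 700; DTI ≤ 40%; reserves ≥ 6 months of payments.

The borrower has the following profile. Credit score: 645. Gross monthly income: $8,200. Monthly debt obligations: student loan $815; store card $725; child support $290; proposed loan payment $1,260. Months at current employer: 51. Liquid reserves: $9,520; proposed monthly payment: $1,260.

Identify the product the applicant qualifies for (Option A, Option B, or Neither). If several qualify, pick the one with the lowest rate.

Option A

Total debts = (815 + 725 + 290 + 1,260) = 3,090; DTI = 3,090/8,200 = 37.7%.
Reserves = 9,520/1,260 = 7.6 months.
Option A: score 645 ≥ 620; DTI 37.7% ≤ 40%; reserves 7.6 ≥ 6 mo → qualifies.
Option B: score 645 < 700; DTI 37.7% ≤ 40%; reserves 7.6 ≥ 6 mo → does not qualify.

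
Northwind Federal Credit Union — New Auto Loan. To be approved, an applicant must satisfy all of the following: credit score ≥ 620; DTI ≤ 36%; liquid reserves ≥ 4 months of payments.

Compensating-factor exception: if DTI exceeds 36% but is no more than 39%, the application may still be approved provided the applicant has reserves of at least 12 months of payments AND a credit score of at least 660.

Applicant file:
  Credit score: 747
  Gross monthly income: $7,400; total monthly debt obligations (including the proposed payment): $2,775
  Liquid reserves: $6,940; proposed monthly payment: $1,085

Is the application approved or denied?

Denied

Credit score 747 ≥ 620 (meets base)
DTI = 2,775/7,400 = 37.5% > 36% — standard DTI limit exceeded.
Reserves = 6,940/1,085 = 6.4 months ≥ 4
37.5% falls in the override range (36%–39%), so the compensating-factor test applies.
Reserves 6.4 < 12 months; credit score 747 ≥ 660.
Compensating-factor requirement not fully met.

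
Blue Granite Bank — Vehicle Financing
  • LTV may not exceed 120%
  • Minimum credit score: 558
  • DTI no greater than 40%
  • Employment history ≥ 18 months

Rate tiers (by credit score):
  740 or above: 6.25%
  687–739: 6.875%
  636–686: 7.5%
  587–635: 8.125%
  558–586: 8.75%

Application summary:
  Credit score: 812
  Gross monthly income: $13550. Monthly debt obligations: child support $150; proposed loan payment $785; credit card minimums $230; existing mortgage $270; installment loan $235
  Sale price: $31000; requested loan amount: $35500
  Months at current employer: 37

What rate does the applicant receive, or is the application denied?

Approved at 6.25%

Credit score 812 ≥ 558 (meets minimum)
LTV = 35,500/31,000 = 114.5% ≤ 120%
Total monthly debts = (150 + 785 + 230 + 270 + 235) = 1,670. DTI = 1,670/13,550 = 12.3% ≤ 40%
Employment 37 ≥ 18 months
All requirements met. Score 812 falls in the 740 or above tier → 6.25%.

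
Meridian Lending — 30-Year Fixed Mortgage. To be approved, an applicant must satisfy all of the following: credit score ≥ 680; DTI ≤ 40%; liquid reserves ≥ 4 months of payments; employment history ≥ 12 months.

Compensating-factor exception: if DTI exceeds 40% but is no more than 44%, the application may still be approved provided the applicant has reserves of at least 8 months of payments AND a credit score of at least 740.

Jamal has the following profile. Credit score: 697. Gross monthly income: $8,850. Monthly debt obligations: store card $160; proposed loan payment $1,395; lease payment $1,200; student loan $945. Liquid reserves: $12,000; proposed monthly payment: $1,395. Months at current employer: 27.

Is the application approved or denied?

Denied

Credit score 697 ≥ 680 (meets base)
Total debts = (160 + 1,395 + 1,200 + 945) = 3,700. DTI: 3,700 ÷ 8,850 = 41.8%, over the 40% base limit.
Reserves: 12,000 ÷ 1,395 = 8.6 months (meets 4-month minimum)
Employment 27 ≥ 12 months
DTI 41.8% is within the 40%–44% exception band; checking compensating factors.
Override check — reserves: 8.6 mo (ok); score: 697 (below 740).
Override conditions not both satisfied; exception does not apply.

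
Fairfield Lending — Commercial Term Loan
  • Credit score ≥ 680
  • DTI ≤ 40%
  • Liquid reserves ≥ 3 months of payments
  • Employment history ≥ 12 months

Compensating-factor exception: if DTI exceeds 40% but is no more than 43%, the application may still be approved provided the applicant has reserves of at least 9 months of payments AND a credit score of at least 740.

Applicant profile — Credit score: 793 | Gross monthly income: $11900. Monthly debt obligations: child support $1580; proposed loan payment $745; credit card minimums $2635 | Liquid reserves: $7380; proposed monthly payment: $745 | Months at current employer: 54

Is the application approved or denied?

Approved

Credit score 793 ≥ 680 (meets base)
Total debts = (1,580 + 745 + 2,635) = 4,960. DTI: 4,960 ÷ 11,900 = 41.7%, over the 40% base limit.
Reserves = 7,380/745 = 9.9 months ≥ 3
Employment 54 ≥ 12 months
DTI 41.7% is within the 40%–43% exception band; checking compensating factors.
Reserves 9.9 ≥ 9 months; credit score 793 ≥ 740.
Both override conditions satisfied; DTI exception granted.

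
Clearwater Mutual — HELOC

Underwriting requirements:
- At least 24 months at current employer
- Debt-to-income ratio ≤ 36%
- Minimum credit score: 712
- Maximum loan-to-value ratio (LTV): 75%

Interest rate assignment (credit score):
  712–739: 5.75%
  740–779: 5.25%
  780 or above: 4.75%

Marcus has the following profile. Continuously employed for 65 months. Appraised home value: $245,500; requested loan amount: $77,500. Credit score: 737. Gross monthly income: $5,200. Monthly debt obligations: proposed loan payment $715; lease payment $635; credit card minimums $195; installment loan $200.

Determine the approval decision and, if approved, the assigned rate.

Credit score 737 ≥ 712 (meets minimum)
Loan-to-value = 77,500/245,500 = 31.6% — pass (75% max)
Total monthly debts = (715 + 635 + 195 + 200) = 1,745. DTI: 1,745 ÷ 5,200 = 33.6%, within the 36% cap
Employment 65 ≥ 24 months
All requirements met. Score 737 falls in the 712–739 tier → 5.75%.

Approved at 5.75%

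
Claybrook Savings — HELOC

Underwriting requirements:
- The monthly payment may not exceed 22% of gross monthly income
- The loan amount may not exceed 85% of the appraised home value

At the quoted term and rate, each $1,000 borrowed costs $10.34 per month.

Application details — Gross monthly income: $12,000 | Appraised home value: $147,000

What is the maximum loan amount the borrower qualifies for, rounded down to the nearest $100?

Payment cap: 22% × $12,000 = $2,640/month.
At $10.34 per $1,000, that supports 2,640/10.34 × 1,000 ≈ $255,319 → $255,300.
LTV cap: 85% × $147,000 = $124,950 → $124,900.
Binding constraint: loan-to-value.

$124,900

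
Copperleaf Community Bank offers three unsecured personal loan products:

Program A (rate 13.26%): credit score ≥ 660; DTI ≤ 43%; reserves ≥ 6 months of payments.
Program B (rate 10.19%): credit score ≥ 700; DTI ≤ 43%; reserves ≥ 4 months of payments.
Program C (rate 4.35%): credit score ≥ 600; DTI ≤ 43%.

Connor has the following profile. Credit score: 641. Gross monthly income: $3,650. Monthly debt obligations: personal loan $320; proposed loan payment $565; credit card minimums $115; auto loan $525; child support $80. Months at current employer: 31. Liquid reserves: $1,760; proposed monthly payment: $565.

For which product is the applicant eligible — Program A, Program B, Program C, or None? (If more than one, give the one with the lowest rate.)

Total debts = (320 + 565 + 115 + 525 + 80) = 1,605; DTI = 1,605/3,650 = 44%.
Reserves = 1,760/565 = 3.1 months.
Program A: score 641 < 660; DTI 44% > 43%; reserves 3.1 < 6 mo → does not qualify.
Program B: score 641 < 700; DTI 44% > 43%; reserves 3.1 < 4 mo → does not qualify.
Program C: score 641 ≥ 600; DTI 44% > 43% → does not qualify.

None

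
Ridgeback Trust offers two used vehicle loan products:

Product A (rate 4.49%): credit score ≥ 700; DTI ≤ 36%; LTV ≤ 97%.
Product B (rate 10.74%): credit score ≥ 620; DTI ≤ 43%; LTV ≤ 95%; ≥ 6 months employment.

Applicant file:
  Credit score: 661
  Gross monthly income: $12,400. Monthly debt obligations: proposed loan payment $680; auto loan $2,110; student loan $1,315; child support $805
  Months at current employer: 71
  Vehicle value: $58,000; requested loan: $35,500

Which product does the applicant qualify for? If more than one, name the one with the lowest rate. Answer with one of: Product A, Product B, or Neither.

Product B

Total debts = (680 + 2,110 + 1,315 + 805) = 4,910; DTI = 4,910/12,400 = 39.6%.
LTV = 35,500/58,000 = 61.2%.
Product A: score 661 < 700; DTI 39.6% > 36%; LTV 61.2% ≤ 97% → does not qualify.
Product B: score 661 ≥ 620; DTI 39.6% ≤ 43%; LTV 61.2% ≤ 95%; employment 71 ≥ 6 mo → qualifies.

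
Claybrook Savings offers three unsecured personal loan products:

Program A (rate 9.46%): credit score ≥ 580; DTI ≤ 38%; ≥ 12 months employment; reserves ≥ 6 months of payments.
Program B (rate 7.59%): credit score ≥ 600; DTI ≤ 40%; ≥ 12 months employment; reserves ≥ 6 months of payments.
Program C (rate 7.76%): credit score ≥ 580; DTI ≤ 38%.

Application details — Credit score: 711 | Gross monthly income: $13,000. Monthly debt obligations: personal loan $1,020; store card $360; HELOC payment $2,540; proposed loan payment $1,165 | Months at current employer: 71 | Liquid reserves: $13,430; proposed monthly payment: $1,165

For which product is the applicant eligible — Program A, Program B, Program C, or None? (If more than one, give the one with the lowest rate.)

Total debts = (1,020 + 360 + 2,540 + 1,165) = 5,085; DTI = 5,085/13,000 = 39.1%.
Reserves = 13,430/1,165 = 11.5 months.
Program A: score 711 ≥ 580; DTI 39.1% > 38%; employment 71 ≥ 12 mo; reserves 11.5 ≥ 6 mo → does not qualify.
Program B: score 711 ≥ 600; DTI 39.1% ≤ 40%; employment 71 ≥ 12 mo; reserves 11.5 ≥ 6 mo → qualifies.
Program C: score 711 ≥ 580; DTI 39.1% > 38% → does not qualify.

Program B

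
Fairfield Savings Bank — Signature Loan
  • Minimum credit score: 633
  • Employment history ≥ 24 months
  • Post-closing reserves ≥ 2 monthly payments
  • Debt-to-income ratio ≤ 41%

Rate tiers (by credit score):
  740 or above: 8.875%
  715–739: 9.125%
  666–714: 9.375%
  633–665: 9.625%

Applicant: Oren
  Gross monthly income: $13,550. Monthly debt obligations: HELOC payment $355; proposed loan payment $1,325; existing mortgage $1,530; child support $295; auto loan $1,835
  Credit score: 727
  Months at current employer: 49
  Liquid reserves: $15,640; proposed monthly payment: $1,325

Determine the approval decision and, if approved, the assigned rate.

Approved at 9.125%

Credit score 727 ≥ 633 (meets minimum)
Reserves: 15,640 ÷ 1,325 = 11.8 months (meets 2-month minimum)
Total monthly debts = (355 + 1,325 + 1,530 + 295 + 1,835) = 5,340. DTI: 5,340 ÷ 13,550 = 39.4%, within the 41% cap
Employment 49 ≥ 24 months
All requirements met. Score 727 falls in the 715–739 tier → 9.125%.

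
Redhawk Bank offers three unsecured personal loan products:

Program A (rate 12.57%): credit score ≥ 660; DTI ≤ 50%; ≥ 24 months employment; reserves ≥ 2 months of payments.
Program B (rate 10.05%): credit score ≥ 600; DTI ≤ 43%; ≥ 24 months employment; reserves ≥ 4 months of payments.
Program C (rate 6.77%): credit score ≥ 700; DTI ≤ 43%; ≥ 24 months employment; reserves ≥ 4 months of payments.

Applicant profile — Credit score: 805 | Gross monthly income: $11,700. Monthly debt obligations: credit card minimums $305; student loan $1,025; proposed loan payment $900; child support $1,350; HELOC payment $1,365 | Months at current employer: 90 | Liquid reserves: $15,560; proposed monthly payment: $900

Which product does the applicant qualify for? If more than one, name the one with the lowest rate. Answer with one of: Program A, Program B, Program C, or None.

Total debts = (305 + 1,025 + 900 + 1,350 + 1,365) = 4,945; DTI = 4,945/11,700 = 42.3%.
Reserves = 15,560/900 = 17.3 months.
Program A: score 805 ≥ 660; DTI 42.3% ≤ 50%; employment 90 ≥ 24 mo; reserves 17.3 ≥ 2 mo → qualifies.
Program B: score 805 ≥ 600; DTI 42.3% ≤ 43%; employment 90 ≥ 24 mo; reserves 17.3 ≥ 4 mo → qualifies.
Program C: score 805 ≥ 700; DTI 42.3% ≤ 43%; employment 90 ≥ 24 mo; reserves 17.3 ≥ 4 mo → qualifies.
Qualifying: Program A, Program B, Program C. Lowest rate is 6.77% → Program C.

Program C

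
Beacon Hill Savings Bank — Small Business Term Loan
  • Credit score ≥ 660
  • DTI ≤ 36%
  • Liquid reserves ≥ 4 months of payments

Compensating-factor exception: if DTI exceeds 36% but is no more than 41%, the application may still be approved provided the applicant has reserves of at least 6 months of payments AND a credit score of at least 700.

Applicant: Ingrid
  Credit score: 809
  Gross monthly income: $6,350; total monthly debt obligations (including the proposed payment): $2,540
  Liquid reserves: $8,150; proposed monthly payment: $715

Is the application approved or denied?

Credit score 809 ≥ 660 (meets base)
DTI = 2,540/6,350 = 40% > 36% — standard DTI limit exceeded.
Liquid reserves cover 8,150/715 = 11.4 months — ≥ 4 required
40% falls in the override range (36%–41%), so the compensating-factor test applies.
Override check — reserves: 11.4 mo (ok); score: 809 (ok).
Both compensating conditions met → exception applies.

Approved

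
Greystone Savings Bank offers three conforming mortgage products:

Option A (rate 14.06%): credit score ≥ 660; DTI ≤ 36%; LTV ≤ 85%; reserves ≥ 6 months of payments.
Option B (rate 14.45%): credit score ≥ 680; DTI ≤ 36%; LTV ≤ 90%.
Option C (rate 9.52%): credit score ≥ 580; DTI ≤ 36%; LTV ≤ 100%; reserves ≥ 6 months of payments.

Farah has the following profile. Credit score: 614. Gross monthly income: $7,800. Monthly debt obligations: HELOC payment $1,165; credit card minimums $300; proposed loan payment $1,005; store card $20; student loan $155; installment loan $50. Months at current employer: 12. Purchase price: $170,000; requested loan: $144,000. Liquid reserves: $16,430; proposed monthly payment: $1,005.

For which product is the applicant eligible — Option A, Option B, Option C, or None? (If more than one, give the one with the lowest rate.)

Total debts = (1,165 + 300 + 1,005 + 20 + 155 + 50) = 2,695; DTI = 2,695/7,800 = 34.6%.
LTV = 144,000/170,000 = 84.7%.
Reserves = 16,430/1,005 = 16.3 months.
Option A: score 614 < 660; DTI 34.6% ≤ 36%; LTV 84.7% ≤ 85%; reserves 16.3 ≥ 6 mo → does not qualify.
Option B: score 614 < 680; DTI 34.6% ≤ 36%; LTV 84.7% ≤ 90% → does not qualify.
Option C: score 614 ≥ 580; DTI 34.6% ≤ 36%; LTV 84.7% ≤ 100%; reserves 16.3 ≥ 6 mo → qualifies.

Option C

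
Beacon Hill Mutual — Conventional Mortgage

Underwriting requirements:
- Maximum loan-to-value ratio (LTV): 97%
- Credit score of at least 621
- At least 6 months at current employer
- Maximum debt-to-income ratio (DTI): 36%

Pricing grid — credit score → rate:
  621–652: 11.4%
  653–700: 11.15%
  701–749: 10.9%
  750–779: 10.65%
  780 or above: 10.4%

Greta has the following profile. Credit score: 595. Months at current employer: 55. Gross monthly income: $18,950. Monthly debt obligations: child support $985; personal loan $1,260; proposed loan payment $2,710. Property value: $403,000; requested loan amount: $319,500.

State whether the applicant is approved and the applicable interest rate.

Credit score 595 < 621 (below minimum)
Total monthly debts = (985 + 1,260 + 2,710) = 4,955. Debt-to-income = 4,955/18,950 = 26.1% — meets 36% limit
LTV = 319,500/403,000 = 79.3% ≤ 97%
Employment 55 ≥ 6 months
Not all requirements met → denied.

Denied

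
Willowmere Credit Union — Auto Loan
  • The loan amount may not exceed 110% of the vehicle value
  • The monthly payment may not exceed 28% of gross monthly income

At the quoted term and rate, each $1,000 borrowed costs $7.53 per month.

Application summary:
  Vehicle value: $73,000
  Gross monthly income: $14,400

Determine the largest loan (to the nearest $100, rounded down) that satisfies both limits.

Payment cap: 28% × $14,400 = $4,032/month.
At $7.53 per $1,000, that supports 4,032/7.53 × 1,000 ≈ $535,458 → $535,400.
LTV cap: 110% × $73,000 = $80,300 → $80,300.
Binding constraint: loan-to-value.

$80,300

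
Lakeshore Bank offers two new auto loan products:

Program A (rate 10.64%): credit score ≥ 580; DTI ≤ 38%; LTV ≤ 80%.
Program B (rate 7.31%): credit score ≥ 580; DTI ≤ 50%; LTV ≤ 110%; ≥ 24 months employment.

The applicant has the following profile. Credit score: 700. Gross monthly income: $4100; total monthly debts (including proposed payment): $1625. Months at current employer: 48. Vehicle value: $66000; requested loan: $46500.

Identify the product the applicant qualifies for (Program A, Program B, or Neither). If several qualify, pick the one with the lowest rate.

Program B

DTI = 1,625/4,100 = 39.6%.
LTV = 46,500/66,000 = 70.5%.
Program A: score 700 ≥ 580; DTI 39.6% > 38%; LTV 70.5% ≤ 80% → does not qualify.
Program B: score 700 ≥ 580; DTI 39.6% ≤ 50%; LTV 70.5% ≤ 110%; employment 48 ≥ 24 mo → qualifies.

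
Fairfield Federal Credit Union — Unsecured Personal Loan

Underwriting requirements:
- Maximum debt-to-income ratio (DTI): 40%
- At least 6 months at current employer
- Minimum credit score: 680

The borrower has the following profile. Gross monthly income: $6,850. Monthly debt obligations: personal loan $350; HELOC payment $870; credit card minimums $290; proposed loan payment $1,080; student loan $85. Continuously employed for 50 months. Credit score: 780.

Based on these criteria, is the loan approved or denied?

Total monthly debts = (350 + 870 + 290 + 1,080 + 85) = 2,675. Debt-to-income = 2,675/6,850 = 39.1% — meets 40% limit
Employment 50 ≥ 6 months
Credit score 780 ≥ 680 (meets)
All criteria satisfied.

Approved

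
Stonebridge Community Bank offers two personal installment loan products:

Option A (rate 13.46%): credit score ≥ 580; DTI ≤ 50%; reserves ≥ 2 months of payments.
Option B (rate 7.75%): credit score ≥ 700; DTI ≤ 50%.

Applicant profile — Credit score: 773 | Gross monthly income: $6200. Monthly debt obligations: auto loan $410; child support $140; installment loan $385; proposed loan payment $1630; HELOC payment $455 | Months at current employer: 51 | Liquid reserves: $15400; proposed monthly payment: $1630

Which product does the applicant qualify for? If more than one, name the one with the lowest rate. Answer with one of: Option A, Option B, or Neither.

Option B

Total debts = (410 + 140 + 385 + 1,630 + 455) = 3,020; DTI = 3,020/6,200 = 48.7%.
Reserves = 15,400/1,630 = 9.4 months.
Option A: score 773 ≥ 580; DTI 48.7% ≤ 50%; reserves 9.4 ≥ 2 mo → qualifies.
Option B: score 773 ≥ 700; DTI 48.7% ≤ 50% → qualifies.
Qualifying: Option A, Option B. Lowest rate is 7.75% → Option B.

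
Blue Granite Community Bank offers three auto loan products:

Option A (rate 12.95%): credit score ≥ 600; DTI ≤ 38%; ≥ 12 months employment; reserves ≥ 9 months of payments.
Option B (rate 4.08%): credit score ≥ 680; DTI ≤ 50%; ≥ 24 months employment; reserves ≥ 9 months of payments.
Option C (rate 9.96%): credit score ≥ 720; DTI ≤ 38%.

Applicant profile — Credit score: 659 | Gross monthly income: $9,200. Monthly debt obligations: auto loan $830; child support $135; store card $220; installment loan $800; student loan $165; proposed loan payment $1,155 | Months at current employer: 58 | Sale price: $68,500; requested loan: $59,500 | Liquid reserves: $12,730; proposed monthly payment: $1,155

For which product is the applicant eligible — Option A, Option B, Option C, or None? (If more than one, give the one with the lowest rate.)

Option A

Total debts = (830 + 135 + 220 + 800 + 165 + 1,155) = 3,305; DTI = 3,305/9,200 = 35.9%.
LTV = 59,500/68,500 = 86.9%.
Reserves = 12,730/1,155 = 11.0 months.
Option A: score 659 ≥ 600; DTI 35.9% ≤ 38%; employment 58 ≥ 12 mo; reserves 11.0 ≥ 9 mo → qualifies.
Option B: score 659 < 680; DTI 35.9% ≤ 50%; employment 58 ≥ 24 mo; reserves 11.0 ≥ 9 mo → does not qualify.
Option C: score 659 < 720; DTI 35.9% ≤ 38% → does not qualify.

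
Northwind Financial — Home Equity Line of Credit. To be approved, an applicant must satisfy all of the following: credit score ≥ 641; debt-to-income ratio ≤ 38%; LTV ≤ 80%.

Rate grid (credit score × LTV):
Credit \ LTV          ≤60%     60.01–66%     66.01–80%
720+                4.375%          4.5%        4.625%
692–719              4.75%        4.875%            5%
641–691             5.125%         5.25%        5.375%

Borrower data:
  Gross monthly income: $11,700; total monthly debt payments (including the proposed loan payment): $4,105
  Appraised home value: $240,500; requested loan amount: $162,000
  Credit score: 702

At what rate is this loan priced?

Credit score 702 ≥ 641; Debt-to-income = 4,105/11,700 = 35.1% — meets 38% limit
Loan-to-value = 162,000/240,500 = 67.4% — pass (80% max)
Credit 702 → row 692–719; LTV 67.4% → column 66.01–80%. Grid cell → 5%.

5%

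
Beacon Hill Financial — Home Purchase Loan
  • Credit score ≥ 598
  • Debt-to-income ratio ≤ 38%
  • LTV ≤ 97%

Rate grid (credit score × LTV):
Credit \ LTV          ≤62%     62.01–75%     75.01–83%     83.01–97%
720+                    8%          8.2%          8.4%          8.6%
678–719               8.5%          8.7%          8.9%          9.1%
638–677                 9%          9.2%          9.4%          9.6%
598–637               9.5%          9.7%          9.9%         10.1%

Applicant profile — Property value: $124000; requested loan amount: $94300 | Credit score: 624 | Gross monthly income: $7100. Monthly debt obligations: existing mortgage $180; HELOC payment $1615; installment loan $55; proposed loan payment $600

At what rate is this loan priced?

9.9%

Credit score 624 ≥ 598; Total monthly debts = (180 + 1,615 + 55 + 600) = 2,450. DTI = 2,450/7,100 = 34.5% ≤ 38%
LTV = 94,300/124,000 = 76% ≤ 97%
Score 624 is in the 598–637 band; LTV 76% is in the 75.01–83% band → 9.9%.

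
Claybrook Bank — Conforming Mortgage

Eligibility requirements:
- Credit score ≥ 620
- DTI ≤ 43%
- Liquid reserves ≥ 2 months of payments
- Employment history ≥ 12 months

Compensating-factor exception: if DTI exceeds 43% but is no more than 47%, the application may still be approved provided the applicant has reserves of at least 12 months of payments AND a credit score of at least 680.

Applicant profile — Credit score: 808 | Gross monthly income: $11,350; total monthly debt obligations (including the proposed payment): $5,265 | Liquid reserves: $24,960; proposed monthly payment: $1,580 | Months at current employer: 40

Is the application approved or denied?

Credit score 808 ≥ 620 (meets base)
DTI: 5,265 ÷ 11,350 = 46.4%, over the 43% base limit.
Reserves: 24,960 ÷ 1,580 = 15.8 months (meets 2-month minimum)
Employment 40 ≥ 12 months
46.4% falls in the override range (43%–47%), so the compensating-factor test applies.
Reserves 15.8 ≥ 12 months; credit score 808 ≥ 680.
Both override conditions satisfied; DTI exception granted.

Approved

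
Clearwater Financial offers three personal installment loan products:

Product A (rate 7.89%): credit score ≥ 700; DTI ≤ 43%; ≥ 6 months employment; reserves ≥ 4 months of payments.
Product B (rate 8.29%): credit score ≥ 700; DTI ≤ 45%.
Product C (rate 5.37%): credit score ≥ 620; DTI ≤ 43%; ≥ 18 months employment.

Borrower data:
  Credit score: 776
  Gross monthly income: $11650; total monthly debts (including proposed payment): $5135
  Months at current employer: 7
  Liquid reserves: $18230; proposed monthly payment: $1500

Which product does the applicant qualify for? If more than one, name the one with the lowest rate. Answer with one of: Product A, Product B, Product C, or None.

DTI = 5,135/11,650 = 44.1%.
Reserves = 18,230/1,500 = 12.2 months.
Product A: score 776 ≥ 700; DTI 44.1% > 43%; employment 7 ≥ 6 mo; reserves 12.2 ≥ 4 mo → does not qualify.
Product B: score 776 ≥ 700; DTI 44.1% ≤ 45% → qualifies.
Product C: score 776 ≥ 620; DTI 44.1% > 43%; employment 7 < 18 mo → does not qualify.

Product B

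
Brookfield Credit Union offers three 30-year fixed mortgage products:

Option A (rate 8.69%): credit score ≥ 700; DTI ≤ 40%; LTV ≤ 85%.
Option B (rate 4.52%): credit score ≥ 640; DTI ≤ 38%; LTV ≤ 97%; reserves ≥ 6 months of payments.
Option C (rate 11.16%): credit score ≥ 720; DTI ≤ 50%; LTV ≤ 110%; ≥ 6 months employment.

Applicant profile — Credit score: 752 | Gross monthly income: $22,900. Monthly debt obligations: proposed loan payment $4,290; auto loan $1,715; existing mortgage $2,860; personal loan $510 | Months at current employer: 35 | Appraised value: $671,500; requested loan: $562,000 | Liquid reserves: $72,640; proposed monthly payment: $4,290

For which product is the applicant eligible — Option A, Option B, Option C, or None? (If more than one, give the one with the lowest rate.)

Option C

Total debts = (4,290 + 1,715 + 2,860 + 510) = 9,375; DTI = 9,375/22,900 = 40.9%.
LTV = 562,000/671,500 = 83.7%.
Reserves = 72,640/4,290 = 16.9 months.
Option A: score 752 ≥ 700; DTI 40.9% > 40%; LTV 83.7% ≤ 85% → does not qualify.
Option B: score 752 ≥ 640; DTI 40.9% > 38%; LTV 83.7% ≤ 97%; reserves 16.9 ≥ 6 mo → does not qualify.
Option C: score 752 ≥ 720; DTI 40.9% ≤ 50%; LTV 83.7% ≤ 110%; employment 35 ≥ 6 mo → qualifies.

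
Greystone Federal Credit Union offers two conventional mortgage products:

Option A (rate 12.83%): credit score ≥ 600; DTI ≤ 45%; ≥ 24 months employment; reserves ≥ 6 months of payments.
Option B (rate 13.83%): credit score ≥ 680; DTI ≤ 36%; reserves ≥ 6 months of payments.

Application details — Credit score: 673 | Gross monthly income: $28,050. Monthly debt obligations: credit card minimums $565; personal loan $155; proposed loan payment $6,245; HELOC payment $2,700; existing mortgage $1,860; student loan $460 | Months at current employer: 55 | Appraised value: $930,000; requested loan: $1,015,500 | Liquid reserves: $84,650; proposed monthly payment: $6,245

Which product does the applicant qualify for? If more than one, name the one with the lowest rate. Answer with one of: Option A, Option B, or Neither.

Total debts = (565 + 155 + 6,245 + 2,700 + 1,860 + 460) = 11,985; DTI = 11,985/28,050 = 42.7%.
LTV = 1,015,500/930,000 = 109.2%.
Reserves = 84,650/6,245 = 13.6 months.
Option A: score 673 ≥ 600; DTI 42.7% ≤ 45%; employment 55 ≥ 24 mo; reserves 13.6 ≥ 6 mo → qualifies.
Option B: score 673 < 680; DTI 42.7% > 36%; reserves 13.6 ≥ 6 mo → does not qualify.

Option A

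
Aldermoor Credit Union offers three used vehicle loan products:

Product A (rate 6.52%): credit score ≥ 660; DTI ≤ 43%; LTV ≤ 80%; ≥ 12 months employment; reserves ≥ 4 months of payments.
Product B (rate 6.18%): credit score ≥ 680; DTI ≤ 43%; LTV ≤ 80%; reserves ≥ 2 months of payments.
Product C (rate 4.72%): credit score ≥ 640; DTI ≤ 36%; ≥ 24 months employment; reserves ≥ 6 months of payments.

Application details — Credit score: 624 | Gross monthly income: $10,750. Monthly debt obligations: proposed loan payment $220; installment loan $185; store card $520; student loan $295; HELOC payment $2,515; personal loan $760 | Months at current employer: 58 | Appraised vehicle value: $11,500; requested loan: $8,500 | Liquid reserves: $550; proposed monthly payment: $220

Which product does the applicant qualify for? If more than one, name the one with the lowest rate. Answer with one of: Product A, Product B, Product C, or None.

None

Total debts = (220 + 185 + 520 + 295 + 2,515 + 760) = 4,495; DTI = 4,495/10,750 = 41.8%.
LTV = 8,500/11,500 = 73.9%.
Reserves = 550/220 = 2.5 months.
Product A: score 624 < 660; DTI 41.8% ≤ 43%; LTV 73.9% ≤ 80%; employment 58 ≥ 12 mo; reserves 2.5 < 4 mo → does not qualify.
Product B: score 624 < 680; DTI 41.8% ≤ 43%; LTV 73.9% ≤ 80%; reserves 2.5 ≥ 2 mo → does not qualify.
Product C: score 624 < 640; DTI 41.8% > 36%; employment 58 ≥ 24 mo; reserves 2.5 < 6 mo → does not qualify.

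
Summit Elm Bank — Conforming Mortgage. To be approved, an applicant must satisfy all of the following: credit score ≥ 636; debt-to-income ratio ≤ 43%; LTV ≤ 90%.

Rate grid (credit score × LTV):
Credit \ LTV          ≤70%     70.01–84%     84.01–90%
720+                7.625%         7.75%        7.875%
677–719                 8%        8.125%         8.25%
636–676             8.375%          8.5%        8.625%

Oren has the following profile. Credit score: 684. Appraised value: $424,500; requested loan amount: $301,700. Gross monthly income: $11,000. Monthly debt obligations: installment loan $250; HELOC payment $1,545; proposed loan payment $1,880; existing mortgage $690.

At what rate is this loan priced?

8.125%

Credit score 684 ≥ 636; Total monthly debts = (250 + 1,545 + 1,880 + 690) = 4,365. DTI = 4,365/11,000 = 39.7% ≤ 43%
LTV: 301,700 ÷ 424,500 = 71.1%, within 90% cap
Credit 684 → row 677–719; LTV 71.1% → column 70.01–84%. Grid cell → 8.125%.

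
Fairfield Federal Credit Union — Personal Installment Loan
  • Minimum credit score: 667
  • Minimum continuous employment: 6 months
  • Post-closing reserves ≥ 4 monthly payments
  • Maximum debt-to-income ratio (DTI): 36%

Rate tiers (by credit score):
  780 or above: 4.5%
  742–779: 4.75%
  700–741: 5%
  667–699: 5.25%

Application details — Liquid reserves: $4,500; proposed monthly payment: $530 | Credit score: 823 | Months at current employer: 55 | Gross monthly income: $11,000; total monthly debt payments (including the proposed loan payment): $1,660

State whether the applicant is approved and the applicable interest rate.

Approved at 4.5%

Credit score 823 ≥ 667 (meets minimum)
Reserves: 4,500 ÷ 530 = 8.5 months (meets 4-month minimum)
Debt-to-income = 1,660/11,000 = 15.1% — meets 36% limit
Employment 55 ≥ 6 months
All requirements met. Score 823 falls in the 780 or above tier → 4.5%.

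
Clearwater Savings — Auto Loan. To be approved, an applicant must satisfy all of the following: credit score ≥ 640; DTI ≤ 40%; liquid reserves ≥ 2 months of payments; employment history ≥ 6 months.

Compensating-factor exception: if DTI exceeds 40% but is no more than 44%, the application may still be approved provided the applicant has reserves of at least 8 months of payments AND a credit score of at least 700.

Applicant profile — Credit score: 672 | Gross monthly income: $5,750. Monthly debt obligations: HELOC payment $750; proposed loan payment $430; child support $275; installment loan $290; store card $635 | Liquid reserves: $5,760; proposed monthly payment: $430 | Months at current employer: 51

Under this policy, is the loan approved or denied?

Credit score 672 ≥ 640 (meets base)
Total debts = (750 + 430 + 275 + 290 + 635) = 2,380. DTI = 2,380/5,750 = 41.4% > 40% — standard DTI limit exceeded.
Reserves = 5,760/430 = 13.4 months ≥ 2
Employment 51 ≥ 6 months
DTI 41.4% is within the 40%–44% exception band; checking compensating factors.
Reserves 13.4 ≥ 8 months; credit score 672 < 700.
Override conditions not both satisfied; exception does not apply.

Denied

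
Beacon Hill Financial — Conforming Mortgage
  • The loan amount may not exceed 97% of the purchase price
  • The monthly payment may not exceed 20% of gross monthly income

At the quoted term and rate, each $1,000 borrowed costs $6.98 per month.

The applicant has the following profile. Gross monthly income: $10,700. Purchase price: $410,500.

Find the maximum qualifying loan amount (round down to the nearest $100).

Payment cap: 20% × $10,700 = $2,140/month.
At $6.98 per $1,000, that supports 2,140/6.98 × 1,000 ≈ $306,590 → $306,500.
LTV cap: 97% × $410,500 = $398,185 → $398,100.
Binding constraint: payment-to-income.

$306,500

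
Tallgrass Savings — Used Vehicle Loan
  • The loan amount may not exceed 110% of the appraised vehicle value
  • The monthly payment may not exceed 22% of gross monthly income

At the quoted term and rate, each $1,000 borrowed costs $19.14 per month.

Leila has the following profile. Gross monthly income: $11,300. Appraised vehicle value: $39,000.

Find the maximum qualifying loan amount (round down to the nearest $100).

$42,900

Payment cap: 22% × $11,300 = $2,486/month.
At $19.14 per $1,000, that supports 2,486/19.14 × 1,000 ≈ $129,885 → $129,800.
LTV cap: 110% × $39,000 = $42,900 → $42,900.
Binding constraint: loan-to-value.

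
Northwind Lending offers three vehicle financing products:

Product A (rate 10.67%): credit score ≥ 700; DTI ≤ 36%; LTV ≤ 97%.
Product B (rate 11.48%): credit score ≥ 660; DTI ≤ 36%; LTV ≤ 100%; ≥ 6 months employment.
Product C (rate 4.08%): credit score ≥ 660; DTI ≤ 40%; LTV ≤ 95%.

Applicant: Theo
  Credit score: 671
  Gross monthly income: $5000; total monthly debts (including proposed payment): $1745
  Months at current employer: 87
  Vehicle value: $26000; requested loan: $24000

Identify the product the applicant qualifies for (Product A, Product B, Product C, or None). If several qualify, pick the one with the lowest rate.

Product C

DTI = 1,745/5,000 = 34.9%.
LTV = 24,000/26,000 = 92.3%.
Product A: score 671 < 700; DTI 34.9% ≤ 36%; LTV 92.3% ≤ 97% → does not qualify.
Product B: score 671 ≥ 660; DTI 34.9% ≤ 36%; LTV 92.3% ≤ 100%; employment 87 ≥ 6 mo → qualifies.
Product C: score 671 ≥ 660; DTI 34.9% ≤ 40%; LTV 92.3% ≤ 95% → qualifies.
Qualifying: Product B, Product C. Lowest rate is 4.08% → Product C.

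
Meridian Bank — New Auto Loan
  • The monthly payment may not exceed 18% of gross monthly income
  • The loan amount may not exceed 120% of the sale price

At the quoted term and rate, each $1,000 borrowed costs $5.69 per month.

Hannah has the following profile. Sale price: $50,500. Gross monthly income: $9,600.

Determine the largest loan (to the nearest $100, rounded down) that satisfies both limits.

Payment cap: 18% × $9,600 = $1,728/month.
At $5.69 per $1,000, that supports 1,728/5.69 × 1,000 ≈ $303,690 → $303,600.
LTV cap: 120% × $50,500 = $60,600 → $60,600.
Binding constraint: loan-to-value.

$60,600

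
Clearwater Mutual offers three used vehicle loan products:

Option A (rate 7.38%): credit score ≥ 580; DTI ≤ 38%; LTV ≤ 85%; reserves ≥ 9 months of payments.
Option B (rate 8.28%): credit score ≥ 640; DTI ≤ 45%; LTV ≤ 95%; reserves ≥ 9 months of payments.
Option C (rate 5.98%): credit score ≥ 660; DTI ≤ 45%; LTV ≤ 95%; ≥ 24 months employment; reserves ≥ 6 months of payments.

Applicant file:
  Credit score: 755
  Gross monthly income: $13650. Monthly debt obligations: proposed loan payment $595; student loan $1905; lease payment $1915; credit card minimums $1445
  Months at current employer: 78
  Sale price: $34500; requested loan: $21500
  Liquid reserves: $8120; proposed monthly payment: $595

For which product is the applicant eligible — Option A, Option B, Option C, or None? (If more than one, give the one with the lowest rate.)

Total debts = (595 + 1,905 + 1,915 + 1,445) = 5,860; DTI = 5,860/13,650 = 42.9%.
LTV = 21,500/34,500 = 62.3%.
Reserves = 8,120/595 = 13.6 months.
Option A: score 755 ≥ 580; DTI 42.9% > 38%; LTV 62.3% ≤ 85%; reserves 13.6 ≥ 9 mo → does not qualify.
Option B: score 755 ≥ 640; DTI 42.9% ≤ 45%; LTV 62.3% ≤ 95%; reserves 13.6 ≥ 9 mo → qualifies.
Option C: score 755 ≥ 660; DTI 42.9% ≤ 45%; LTV 62.3% ≤ 95%; employment 78 ≥ 24 mo; reserves 13.6 ≥ 6 mo → qualifies.
Qualifying: Option B, Option C. Lowest rate is 5.98% → Option C.

Option C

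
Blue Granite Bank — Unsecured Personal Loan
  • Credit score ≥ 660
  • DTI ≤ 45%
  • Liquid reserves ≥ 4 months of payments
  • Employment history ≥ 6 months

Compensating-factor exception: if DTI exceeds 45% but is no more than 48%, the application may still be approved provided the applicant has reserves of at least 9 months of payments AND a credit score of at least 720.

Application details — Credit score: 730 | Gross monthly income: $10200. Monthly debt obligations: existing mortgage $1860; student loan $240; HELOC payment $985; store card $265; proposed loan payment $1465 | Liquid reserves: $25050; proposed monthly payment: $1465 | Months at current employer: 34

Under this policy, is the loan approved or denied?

Approved

Credit score 730 ≥ 660 (meets base)
Total debts = (1,860 + 240 + 985 + 265 + 1,465) = 4,815. DTI = 4,815/10,200 = 47.2% > 45% — standard DTI limit exceeded.
Reserves: 25,050 ÷ 1,465 = 17.1 months (meets 4-month minimum)
Employment 34 ≥ 6 months
DTI 47.2% is within the 45%–48% exception band; checking compensating factors.
Reserves 17.1 ≥ 9 months; credit score 730 ≥ 720.
Both compensating conditions met → exception applies.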